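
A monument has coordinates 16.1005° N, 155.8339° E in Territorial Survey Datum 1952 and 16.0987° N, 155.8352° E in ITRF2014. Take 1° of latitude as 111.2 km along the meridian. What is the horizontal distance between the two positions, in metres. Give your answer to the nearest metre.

Δφ = 16.0987° − 16.1005° = -0.0018°; Δλ = 155.8352° − 155.8339° = +0.0013°.
ΔN = Δφ × 111200 = -200.2 m; ΔE = Δλ × 111200 × cos(16.1005°) = +0.0013 × 111200 × 0.960777 = 138.9 m.
Distance = √(ΔE² + ΔN²) = √(138.9² + (-200.2)²) = 243.6 m.

244 m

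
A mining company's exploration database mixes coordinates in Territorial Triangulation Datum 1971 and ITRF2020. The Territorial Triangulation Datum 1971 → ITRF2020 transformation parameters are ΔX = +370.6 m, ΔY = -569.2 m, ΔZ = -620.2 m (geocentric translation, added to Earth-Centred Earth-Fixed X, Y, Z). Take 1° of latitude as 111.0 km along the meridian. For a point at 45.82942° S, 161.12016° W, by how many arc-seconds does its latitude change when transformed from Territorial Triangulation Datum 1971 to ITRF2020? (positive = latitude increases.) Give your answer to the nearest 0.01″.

sin φ = -0.717268, cos φ = 0.696797, sin λ = -0.323585, cos λ = -0.946199.
North component: ΔN = −sin φ cos λ·ΔX − sin φ sin λ·ΔY + cos φ·ΔZ = −(-0.717268)(-0.946199)(370.6) − (-0.717268)(-0.323585)(-569.2) + (0.696797)(-620.2) = -551.56 m.
1° of latitude spans 111000 m, so Δφ = -551.56 / 111000 × 3600 = -17.889″.

Δφ = -17.89″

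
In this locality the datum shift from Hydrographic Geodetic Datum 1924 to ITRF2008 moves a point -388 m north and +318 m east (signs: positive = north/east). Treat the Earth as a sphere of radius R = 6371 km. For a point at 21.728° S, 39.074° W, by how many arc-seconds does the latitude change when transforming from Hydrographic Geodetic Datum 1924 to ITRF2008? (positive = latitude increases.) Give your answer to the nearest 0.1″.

On a sphere of radius R, 1 rad of latitude = R, so Δφ = ΔN / R = -388.0 / 6371000 = -6.0901e-05 rad = -12.562″.

Δφ = -12.6″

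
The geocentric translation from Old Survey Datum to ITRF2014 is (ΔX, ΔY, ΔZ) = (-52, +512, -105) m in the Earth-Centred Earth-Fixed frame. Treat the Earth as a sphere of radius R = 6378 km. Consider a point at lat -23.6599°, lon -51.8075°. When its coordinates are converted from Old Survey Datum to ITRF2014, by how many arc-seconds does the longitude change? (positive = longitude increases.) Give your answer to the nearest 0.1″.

Δλ = 9.7″

sin φ = -0.401307, cos φ = 0.915944, sin λ = -0.785938, cos λ = 0.618306.
East component: ΔE = −sin λ·ΔX + cos λ·ΔY = −(-0.785938)(-52) + (0.618306)(512) = 275.70 m.
1° of latitude spans πR/180 = 111317 m; at latitude φ, 1° of longitude spans that × cos φ = 101960.2 m, so Δλ = 275.70 / 101960.2 × 3600 = 9.735″.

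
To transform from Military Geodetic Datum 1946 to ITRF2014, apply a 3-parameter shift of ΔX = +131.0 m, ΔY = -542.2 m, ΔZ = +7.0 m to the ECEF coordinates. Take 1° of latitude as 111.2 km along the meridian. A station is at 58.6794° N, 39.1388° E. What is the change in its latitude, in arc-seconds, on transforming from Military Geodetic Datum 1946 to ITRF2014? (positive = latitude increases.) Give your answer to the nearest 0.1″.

sin φ = 0.854272, cos φ = 0.519826, sin λ = 0.631201, cos λ = 0.775619.
North component: ΔN = −sin φ cos λ·ΔX − sin φ sin λ·ΔY + cos φ·ΔZ = −(0.854272)(0.775619)(131.0) − (0.854272)(0.631201)(-542.2) + (0.519826)(7.0) = 209.20 m.
1° of latitude spans 111200 m, so Δφ = 209.20 / 111200 × 3600 = 6.773″.

Δφ = 6.8″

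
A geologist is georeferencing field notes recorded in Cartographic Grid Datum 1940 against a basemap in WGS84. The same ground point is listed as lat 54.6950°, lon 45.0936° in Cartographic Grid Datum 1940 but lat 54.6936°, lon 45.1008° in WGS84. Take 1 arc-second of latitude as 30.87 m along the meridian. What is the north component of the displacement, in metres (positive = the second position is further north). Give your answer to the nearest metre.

Δφ = 54.6936° − 54.6950° = -0.0014°; Δλ = 45.1008° − 45.0936° = +0.0072°.
1° of latitude = 3600 × 30.87 = 111132 m.
ΔN = Δφ × 111132 = -155.6 m; ΔE = Δλ × 111132 × cos(54.6950°) = +0.0072 × 111132 × 0.577929 = 462.4 m.

ΔN = -156 m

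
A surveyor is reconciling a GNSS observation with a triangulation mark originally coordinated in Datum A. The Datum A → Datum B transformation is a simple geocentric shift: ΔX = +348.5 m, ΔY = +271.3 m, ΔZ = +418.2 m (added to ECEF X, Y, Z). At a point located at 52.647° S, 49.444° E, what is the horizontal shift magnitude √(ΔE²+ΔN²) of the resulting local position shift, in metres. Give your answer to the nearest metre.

604 m

At φ = -52.647°, λ = 49.444°: sin φ = -0.794913, cos φ = 0.606724, sin λ = 0.759771, cos λ = 0.650191.
ΔE = −sin λ·ΔX + cos λ·ΔY = −(0.759771)·(348.5) + (0.650191)·(271.3) = -88.38 m.
ΔN = −sin φ cos λ·ΔX − sin φ sin λ·ΔY + cos φ·ΔZ = −(-0.794913)(0.650191)(348.5) − (-0.794913)(0.759771)(271.3) + (0.606724)(418.2) = 597.70 m.
Horizontal magnitude = √(ΔE² + ΔN²) = √((-88.38)² + 597.70²) = 604.20 m.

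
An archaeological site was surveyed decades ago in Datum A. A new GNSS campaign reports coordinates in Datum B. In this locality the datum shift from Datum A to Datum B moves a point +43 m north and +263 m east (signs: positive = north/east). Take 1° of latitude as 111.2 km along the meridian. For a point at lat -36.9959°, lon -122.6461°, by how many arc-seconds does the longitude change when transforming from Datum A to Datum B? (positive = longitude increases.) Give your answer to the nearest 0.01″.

Δλ = 10.66″

At latitude -36.9959°, cos φ = 0.798679.
1° of longitude at this latitude = 111.2 × cos φ = 88.81 km, so Δλ = 263.0 / 88813.1 = 0.0029613° = 10.661″.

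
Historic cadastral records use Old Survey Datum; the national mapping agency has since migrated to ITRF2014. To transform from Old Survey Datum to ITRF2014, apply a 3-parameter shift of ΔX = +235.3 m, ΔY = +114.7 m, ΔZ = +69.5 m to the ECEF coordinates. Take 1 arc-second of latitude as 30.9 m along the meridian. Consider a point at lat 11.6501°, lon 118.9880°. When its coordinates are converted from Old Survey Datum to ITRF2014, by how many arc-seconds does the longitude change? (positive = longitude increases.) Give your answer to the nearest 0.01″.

sin φ = 0.201934, cos φ = 0.979399, sin λ = 0.874721, cos λ = -0.484626.
East component: ΔE = −sin λ·ΔX + cos λ·ΔY = −(0.874721)(235.3) + (-0.484626)(114.7) = -261.41 m.
1° of latitude spans 3600 × 30.90 = 111240 m; at latitude φ, 1° of longitude spans that × cos φ = 108948.4 m, so Δλ = -261.41 / 108948.4 × 3600 = -8.638″.

Δλ = -8.64″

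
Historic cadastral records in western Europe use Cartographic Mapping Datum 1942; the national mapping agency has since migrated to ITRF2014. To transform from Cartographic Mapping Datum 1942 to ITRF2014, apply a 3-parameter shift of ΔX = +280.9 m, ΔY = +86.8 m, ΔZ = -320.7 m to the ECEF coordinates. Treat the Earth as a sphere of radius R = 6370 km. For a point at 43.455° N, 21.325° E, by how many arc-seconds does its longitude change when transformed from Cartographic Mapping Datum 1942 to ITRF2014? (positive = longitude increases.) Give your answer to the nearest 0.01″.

sin φ = 0.687785, cos φ = 0.725915, sin λ = 0.363658, cos λ = 0.931533.
East component: ΔE = −sin λ·ΔX + cos λ·ΔY = −(0.363658)(280.9) + (0.931533)(86.8) = -21.29 m.
1° of latitude spans πR/180 = 111177 m; at latitude φ, 1° of longitude spans that × cos φ = 80705.4 m, so Δλ = -21.29 / 80705.4 × 3600 = -0.950″.

Δλ = -0.95″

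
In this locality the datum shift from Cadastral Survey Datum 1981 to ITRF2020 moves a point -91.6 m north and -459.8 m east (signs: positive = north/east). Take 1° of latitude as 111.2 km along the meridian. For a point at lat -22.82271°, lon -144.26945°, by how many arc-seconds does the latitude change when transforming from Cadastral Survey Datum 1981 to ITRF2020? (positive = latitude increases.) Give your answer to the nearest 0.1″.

1° of latitude = 111.2 km, so Δφ = -91.6 / 111200 = -0.0008237° = -2.965″.

Δφ = -3.0″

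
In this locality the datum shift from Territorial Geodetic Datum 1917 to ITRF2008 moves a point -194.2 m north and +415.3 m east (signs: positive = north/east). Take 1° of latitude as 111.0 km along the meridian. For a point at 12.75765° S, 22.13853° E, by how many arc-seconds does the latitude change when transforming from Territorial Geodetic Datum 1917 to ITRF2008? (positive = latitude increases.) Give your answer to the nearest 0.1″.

1° of latitude = 111.0 km, so Δφ = -194.2 / 111000 = -0.0017495° = -6.298″.

Δφ = -6.3″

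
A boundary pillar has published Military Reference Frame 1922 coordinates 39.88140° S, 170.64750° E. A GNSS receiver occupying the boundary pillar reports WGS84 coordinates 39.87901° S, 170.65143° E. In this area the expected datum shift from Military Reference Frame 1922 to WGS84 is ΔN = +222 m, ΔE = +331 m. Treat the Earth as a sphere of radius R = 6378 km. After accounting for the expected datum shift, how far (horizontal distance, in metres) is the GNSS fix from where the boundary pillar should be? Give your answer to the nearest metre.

44 m

Observed coordinate differences: Δφ = +0.00239°, Δλ = +0.00393°.
Converting to metres (1° lat = 111317 m, cos φ = 0.767373): observed ΔN = 266.0 m, observed ΔE = 335.7 m.
Subtracting the expected shift leaves a residual of 266.0 − (222) = 44.0 m north and 335.7 − (331) = 4.7 m east.
Residual distance = √(44.0² + 4.7²) = 44.3 m.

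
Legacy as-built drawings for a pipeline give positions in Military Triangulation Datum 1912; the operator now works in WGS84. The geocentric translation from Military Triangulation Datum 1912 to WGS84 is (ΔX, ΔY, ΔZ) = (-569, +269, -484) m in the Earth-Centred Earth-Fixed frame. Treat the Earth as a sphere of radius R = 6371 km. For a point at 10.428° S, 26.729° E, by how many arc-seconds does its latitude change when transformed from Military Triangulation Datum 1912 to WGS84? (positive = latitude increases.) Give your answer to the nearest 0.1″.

Δφ = -17.7″

sin φ = -0.181000, cos φ = 0.983483, sin λ = 0.449771, cos λ = 0.893144.
North component: ΔN = −sin φ cos λ·ΔX − sin φ sin λ·ΔY + cos φ·ΔZ = −(-0.181000)(0.893144)(-569) − (-0.181000)(0.449771)(269) + (0.983483)(-484) = -546.09 m.
1° of latitude spans πR/180 = 111195 m, so Δφ = -546.09 / 111195 × 3600 = -17.680″.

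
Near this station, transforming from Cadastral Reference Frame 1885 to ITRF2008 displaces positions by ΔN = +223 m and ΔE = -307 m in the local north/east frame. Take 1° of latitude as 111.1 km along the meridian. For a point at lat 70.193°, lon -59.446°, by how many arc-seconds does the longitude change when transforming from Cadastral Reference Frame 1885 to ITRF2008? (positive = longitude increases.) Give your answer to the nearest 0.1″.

Δλ = -29.4″

At latitude 70.193°, cos φ = 0.338853.
1° of longitude at this latitude = 111.1 × cos φ = 37.65 km, so Δλ = -307.0 / 37646.6 = -0.0081548° = -29.357″.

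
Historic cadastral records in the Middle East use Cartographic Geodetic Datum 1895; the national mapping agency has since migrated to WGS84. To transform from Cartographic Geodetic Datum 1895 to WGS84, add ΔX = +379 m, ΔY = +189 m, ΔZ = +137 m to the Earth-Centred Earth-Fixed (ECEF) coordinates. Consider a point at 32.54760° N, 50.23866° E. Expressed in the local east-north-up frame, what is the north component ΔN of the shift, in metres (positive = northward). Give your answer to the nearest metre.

The local north axis is (−sin φ cos λ, −sin φ sin λ, cos φ), giving ΔN = -130.414 − 78.165 + 115.483 = -93.10 m.

ΔN = -93 m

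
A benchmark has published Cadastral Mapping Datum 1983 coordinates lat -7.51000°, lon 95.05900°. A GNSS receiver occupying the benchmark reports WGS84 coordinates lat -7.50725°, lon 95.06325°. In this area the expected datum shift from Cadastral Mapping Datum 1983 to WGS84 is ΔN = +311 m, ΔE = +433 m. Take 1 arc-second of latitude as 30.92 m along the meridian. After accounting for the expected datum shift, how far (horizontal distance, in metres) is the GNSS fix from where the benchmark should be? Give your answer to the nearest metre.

36 m

Observed coordinate differences: Δφ = +0.00275°, Δλ = +0.00425°.
Converting to metres (1° lat = 111312 m, cos φ = 0.991422): observed ΔN = 306.1 m, observed ΔE = 469.0 m.
Subtracting the expected shift leaves a residual of 306.1 − (311) = -4.9 m north and 469.0 − (433) = 36.0 m east.
Residual distance = √((-4.9)² + 36.0²) = 36.3 m.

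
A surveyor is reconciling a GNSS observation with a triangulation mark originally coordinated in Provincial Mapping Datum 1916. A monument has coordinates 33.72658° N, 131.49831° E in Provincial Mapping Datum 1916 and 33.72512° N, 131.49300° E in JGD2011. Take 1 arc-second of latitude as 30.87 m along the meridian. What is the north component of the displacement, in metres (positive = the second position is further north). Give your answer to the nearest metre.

ΔN = -162 m

Δφ = 33.72512° − 33.72658° = -0.00146°; Δλ = 131.49300° − 131.49831° = -0.00531°.
1° of latitude = 3600 × 30.87 = 111132 m.
ΔN = Δφ × 111132 = -162.3 m; ΔE = Δλ × 111132 × cos(33.72658°) = -0.00531 × 111132 × 0.831697 = -490.8 m.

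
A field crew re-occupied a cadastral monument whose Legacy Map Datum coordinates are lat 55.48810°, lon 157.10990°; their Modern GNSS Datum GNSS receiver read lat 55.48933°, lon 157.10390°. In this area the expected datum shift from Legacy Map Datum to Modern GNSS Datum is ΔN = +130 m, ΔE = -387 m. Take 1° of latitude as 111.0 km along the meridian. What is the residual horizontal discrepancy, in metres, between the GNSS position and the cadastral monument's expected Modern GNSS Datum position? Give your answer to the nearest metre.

12 m

Observed coordinate differences: Δφ = +0.00123°, Δλ = -0.00600°.
Converting to metres (1° lat = 111000 m, cos φ = 0.566577): observed ΔN = 136.5 m, observed ΔE = -377.3 m.
Subtracting the expected shift leaves a residual of 136.5 − (130) = 6.5 m north and -377.3 − (-387) = 9.7 m east.
Residual distance = √(6.5² + 9.7²) = 11.7 m.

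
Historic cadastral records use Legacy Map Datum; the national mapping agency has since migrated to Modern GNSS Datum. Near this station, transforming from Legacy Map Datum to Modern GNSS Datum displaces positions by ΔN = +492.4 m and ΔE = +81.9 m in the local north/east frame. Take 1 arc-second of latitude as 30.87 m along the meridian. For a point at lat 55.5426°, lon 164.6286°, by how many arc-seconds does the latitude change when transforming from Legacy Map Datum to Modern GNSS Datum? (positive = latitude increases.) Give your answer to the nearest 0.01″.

1″ of latitude = 30.87 m, so Δφ = 492.4 / 30.87 = 15.951″.

Δφ = 15.95″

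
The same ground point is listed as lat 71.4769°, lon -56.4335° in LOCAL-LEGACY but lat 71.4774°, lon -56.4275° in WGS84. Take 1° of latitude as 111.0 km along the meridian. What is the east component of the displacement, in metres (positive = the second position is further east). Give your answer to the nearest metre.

ΔE = 212 m

Δφ = 71.4774° − 71.4769° = +0.0005°; Δλ = -56.4275° − -56.4335° = +0.0060°.
ΔN = Δφ × 111000 = 55.5 m; ΔE = Δλ × 111000 × cos(71.4769°) = +0.0060 × 111000 × 0.317687 = 211.6 m.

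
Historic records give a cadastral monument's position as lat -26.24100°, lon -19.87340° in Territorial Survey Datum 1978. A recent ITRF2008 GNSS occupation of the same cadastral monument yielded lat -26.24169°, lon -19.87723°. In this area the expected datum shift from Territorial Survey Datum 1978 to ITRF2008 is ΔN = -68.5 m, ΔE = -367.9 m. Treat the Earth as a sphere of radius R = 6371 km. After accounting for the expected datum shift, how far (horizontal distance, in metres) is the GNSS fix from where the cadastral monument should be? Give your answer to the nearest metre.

Observed coordinate differences: Δφ = -0.00069°, Δλ = -0.00383°.
Converting to metres (1° lat = 111195 m, cos φ = 0.896942): observed ΔN = -76.7 m, observed ΔE = -382.0 m.
Subtracting the expected shift leaves a residual of -76.7 − (-68.5) = -8.2 m north and -382.0 − (-367.9) = -14.1 m east.
Residual distance = √((-8.2)² + (-14.1)²) = 16.3 m.

16 m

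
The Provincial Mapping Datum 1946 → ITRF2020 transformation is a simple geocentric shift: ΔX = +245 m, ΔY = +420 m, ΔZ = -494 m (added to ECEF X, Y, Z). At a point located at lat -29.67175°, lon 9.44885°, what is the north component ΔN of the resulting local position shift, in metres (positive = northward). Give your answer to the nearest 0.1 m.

ΔN = -275.5 m

The local north axis is (−sin φ cos λ, −sin φ sin λ, cos φ), giving ΔN = 119.637 + 34.132 − 429.225 = -275.46 m.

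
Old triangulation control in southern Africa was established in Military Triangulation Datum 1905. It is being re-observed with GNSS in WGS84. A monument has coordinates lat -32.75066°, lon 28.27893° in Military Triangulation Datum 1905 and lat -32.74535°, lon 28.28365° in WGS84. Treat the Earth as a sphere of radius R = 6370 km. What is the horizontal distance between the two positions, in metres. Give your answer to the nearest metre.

Δφ = -32.74535° − -32.75066° = +0.00531°; Δλ = 28.28365° − 28.27893° = +0.00472°.
1° along a meridian = πR/180 = 111177 m.
ΔN = Δφ × 111177 = 590.4 m; ΔE = Δλ × 111177 × cos(-32.75066°) = +0.00472 × 111177 × 0.841033 = 441.3 m.
Distance = √(ΔE² + ΔN²) = √(441.3² + 590.4²) = 737.1 m.

737 m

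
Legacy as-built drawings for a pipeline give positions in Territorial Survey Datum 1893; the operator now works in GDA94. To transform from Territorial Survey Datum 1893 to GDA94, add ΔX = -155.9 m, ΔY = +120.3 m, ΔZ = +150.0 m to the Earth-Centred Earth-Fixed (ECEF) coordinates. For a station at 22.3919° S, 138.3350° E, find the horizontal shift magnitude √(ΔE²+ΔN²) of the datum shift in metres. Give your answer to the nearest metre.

The local east axis at (φ, λ) is (−sin λ, cos λ, 0), so ΔE = −sin(138.3350°)·(-155.9) + cos(138.3350°)·120.3 = 13.77 m.
The local north axis is (−sin φ cos λ, −sin φ sin λ, cos φ), giving ΔN = 44.366 + 30.465 + 138.690 = 213.52 m.
Horizontal magnitude = √(ΔE² + ΔN²) = √(13.77² + 213.52²) = 213.96 m.

214 m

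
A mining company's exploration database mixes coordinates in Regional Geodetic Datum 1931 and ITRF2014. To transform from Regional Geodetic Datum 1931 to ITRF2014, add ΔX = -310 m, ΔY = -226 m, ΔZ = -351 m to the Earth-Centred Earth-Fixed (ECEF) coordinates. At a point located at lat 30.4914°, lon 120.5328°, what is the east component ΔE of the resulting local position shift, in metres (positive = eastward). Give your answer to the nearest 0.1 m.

The local east axis at (φ, λ) is (−sin λ, cos λ, 0), so ΔE = −sin(120.5328°)·(-310) + cos(120.5328°)·(-226) = 381.83 m.

ΔE = 381.8 m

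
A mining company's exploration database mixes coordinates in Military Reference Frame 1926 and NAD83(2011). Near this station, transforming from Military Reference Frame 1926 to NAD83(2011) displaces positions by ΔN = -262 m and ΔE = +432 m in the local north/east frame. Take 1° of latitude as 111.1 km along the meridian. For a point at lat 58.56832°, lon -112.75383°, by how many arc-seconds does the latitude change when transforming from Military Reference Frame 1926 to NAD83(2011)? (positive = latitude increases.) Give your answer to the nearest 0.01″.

Δφ = -8.49″

1° of latitude = 111.1 km, so Δφ = -262.0 / 111100 = -0.0023582° = -8.490″.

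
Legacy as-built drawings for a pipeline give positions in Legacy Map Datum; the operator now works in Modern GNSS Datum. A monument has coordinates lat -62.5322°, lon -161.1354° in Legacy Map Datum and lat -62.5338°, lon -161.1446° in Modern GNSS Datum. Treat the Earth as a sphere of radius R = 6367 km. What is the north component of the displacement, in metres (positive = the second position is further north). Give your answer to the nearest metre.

Δφ = -62.5338° − -62.5322° = -0.0016°; Δλ = -161.1446° − -161.1354° = -0.0092°.
1° along a meridian = πR/180 = 111125 m.
ΔN = Δφ × 111125 = -177.8 m; ΔE = Δλ × 111125 × cos(-62.5322°) = -0.0092 × 111125 × 0.461250 = -471.6 m.

ΔN = -178 m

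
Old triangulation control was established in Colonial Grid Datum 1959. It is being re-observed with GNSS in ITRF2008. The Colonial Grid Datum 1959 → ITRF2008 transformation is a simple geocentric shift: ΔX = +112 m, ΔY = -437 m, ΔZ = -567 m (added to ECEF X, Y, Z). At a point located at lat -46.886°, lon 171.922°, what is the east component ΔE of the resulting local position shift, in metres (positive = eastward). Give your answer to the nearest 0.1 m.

The local east axis at (φ, λ) is (−sin λ, cos λ, 0), so ΔE = −sin(171.922°)·112 + cos(171.922°)·(-437) = 416.93 m.

ΔE = 416.9 m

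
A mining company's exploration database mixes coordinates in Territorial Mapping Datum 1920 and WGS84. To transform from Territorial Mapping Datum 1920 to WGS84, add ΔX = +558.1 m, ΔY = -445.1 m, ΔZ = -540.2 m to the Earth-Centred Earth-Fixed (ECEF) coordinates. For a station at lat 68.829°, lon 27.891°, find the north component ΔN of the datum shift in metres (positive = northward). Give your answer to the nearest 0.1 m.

ΔN = -460.9 m

The local north axis is (−sin φ cos λ, −sin φ sin λ, cos φ), giving ΔN = -459.978 + 194.161 − 195.095 = -460.91 m.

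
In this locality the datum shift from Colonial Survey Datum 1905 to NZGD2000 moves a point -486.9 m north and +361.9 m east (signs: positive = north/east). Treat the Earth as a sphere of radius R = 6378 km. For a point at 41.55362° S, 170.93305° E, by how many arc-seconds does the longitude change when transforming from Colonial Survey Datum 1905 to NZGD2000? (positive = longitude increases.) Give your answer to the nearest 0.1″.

Δλ = 15.6″

At latitude -41.55362°, cos φ = 0.748335.
One radian of longitude at latitude φ spans R cos φ, so Δλ = ΔE / (R cos φ) = 361.9 / (6378000 × 0.748335) = 7.5824e-05 rad = 15.640″.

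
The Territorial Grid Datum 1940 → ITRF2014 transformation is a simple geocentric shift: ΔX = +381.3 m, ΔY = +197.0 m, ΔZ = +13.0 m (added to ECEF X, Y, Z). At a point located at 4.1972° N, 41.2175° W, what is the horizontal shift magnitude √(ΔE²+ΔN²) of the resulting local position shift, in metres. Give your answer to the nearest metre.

The local east axis at (φ, λ) is (−sin λ, cos λ, 0), so ΔE = −sin(-41.2175°)·381.3 + cos(-41.2175°)·197.0 = 399.43 m.
The local north axis is (−sin φ cos λ, −sin φ sin λ, cos φ), giving ΔN = -20.992 + 9.501 + 12.965 = 1.47 m.
Horizontal magnitude = √(ΔE² + ΔN²) = √(399.43² + 1.47²) = 399.43 m.

399 m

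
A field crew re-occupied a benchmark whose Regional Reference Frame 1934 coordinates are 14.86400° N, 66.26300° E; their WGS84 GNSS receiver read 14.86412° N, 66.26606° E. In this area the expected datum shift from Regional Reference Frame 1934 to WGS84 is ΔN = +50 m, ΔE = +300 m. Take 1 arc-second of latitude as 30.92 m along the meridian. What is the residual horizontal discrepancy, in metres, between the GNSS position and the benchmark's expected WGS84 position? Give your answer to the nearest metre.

Observed coordinate differences: Δφ = +0.00012°, Δλ = +0.00306°.
Converting to metres (1° lat = 111312 m, cos φ = 0.966537): observed ΔN = 13.4 m, observed ΔE = 329.2 m.
Subtracting the expected shift leaves a residual of 13.4 − (50) = -36.6 m north and 329.2 − (300) = 29.2 m east.
Residual distance = √((-36.6)² + 29.2²) = 46.9 m.

47 m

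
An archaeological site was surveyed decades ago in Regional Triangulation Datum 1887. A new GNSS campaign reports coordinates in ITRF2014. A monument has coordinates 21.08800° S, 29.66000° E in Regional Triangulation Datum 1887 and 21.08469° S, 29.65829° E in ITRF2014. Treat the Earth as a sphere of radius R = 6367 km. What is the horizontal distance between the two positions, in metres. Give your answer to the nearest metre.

Δφ = -21.08469° − -21.08800° = +0.00331°; Δλ = 29.65829° − 29.66000° = -0.00171°.
1° along a meridian = πR/180 = 111125 m.
ΔN = Δφ × 111125 = 367.8 m; ΔE = Δλ × 111125 × cos(-21.08800°) = -0.00171 × 111125 × 0.933029 = -177.3 m.
Distance = √(ΔE² + ΔN²) = √((-177.3)² + 367.8²) = 408.3 m.

408 m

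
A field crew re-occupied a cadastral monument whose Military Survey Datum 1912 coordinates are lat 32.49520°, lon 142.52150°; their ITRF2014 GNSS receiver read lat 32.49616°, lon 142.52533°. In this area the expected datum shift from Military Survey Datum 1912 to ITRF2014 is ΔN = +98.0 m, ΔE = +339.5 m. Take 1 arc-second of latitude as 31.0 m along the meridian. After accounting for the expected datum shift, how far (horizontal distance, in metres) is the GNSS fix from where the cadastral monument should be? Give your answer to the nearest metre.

23 m

Observed coordinate differences: Δφ = +0.00096°, Δλ = +0.00383°.
Converting to metres (1° lat = 111600 m, cos φ = 0.843436): observed ΔN = 107.1 m, observed ΔE = 360.5 m.
Subtracting the expected shift leaves a residual of 107.1 − (98.0) = 9.1 m north and 360.5 − (339.5) = 21.0 m east.
Residual distance = √(9.1² + 21.0²) = 22.9 m.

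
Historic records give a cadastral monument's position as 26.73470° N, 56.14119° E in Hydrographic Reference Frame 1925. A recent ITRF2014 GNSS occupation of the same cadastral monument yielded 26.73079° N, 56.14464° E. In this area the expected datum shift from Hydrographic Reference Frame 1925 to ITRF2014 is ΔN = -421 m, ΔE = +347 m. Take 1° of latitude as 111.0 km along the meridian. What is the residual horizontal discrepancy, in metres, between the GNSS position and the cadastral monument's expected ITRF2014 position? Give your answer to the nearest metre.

14 m

Observed coordinate differences: Δφ = -0.00391°, Δλ = +0.00345°.
Converting to metres (1° lat = 111000 m, cos φ = 0.893099): observed ΔN = -434.0 m, observed ΔE = 342.0 m.
Subtracting the expected shift leaves a residual of -434.0 − (-421) = -13.0 m north and 342.0 − (347) = -5.0 m east.
Residual distance = √((-13.0)² + (-5.0)²) = 13.9 m.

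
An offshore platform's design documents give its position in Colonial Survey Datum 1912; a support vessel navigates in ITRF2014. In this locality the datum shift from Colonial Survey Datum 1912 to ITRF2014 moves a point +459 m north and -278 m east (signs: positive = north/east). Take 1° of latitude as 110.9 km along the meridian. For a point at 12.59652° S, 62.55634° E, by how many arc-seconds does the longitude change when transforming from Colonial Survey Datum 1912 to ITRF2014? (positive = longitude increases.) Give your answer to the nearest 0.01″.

Δλ = -9.25″

At latitude -12.59652°, cos φ = 0.975930.
1° of longitude at this latitude = 110.9 × cos φ = 108.23 km, so Δλ = -278.0 / 108230.6 = -0.0025686° = -9.247″.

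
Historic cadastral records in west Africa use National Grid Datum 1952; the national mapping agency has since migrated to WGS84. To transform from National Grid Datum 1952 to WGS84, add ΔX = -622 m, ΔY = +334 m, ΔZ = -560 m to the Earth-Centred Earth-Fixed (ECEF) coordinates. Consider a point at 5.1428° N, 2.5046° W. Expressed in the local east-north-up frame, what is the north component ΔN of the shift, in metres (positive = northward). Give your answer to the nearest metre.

The local north axis is (−sin φ cos λ, −sin φ sin λ, cos φ), giving ΔN = 55.702 + 1.308 − 557.746 = -500.74 m.

ΔN = -501 m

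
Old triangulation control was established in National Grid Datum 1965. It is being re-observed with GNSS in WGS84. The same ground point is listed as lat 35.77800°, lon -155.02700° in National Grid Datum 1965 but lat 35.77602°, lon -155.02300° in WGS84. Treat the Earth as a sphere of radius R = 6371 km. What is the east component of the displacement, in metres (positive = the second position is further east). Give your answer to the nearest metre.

Δφ = 35.77602° − 35.77800° = -0.00198°; Δλ = -155.02300° − -155.02700° = +0.00400°.
1° along a meridian = πR/180 = 111195 m.
ΔN = Δφ × 111195 = -220.2 m; ΔE = Δλ × 111195 × cos(35.77800°) = +0.00400 × 111195 × 0.811288 = 360.8 m.

ΔE = 361 m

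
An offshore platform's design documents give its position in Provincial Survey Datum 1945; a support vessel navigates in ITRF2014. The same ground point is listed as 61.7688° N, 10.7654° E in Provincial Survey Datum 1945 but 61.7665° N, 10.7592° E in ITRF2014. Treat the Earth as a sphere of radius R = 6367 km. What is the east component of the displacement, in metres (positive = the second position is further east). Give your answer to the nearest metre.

ΔE = -326 m

Δφ = 61.7665° − 61.7688° = -0.0023°; Δλ = 10.7592° − 10.7654° = -0.0062°.
1° along a meridian = πR/180 = 111125 m.
ΔN = Δφ × 111125 = -255.6 m; ΔE = Δλ × 111125 × cos(61.7688°) = -0.0062 × 111125 × 0.473031 = -325.9 m.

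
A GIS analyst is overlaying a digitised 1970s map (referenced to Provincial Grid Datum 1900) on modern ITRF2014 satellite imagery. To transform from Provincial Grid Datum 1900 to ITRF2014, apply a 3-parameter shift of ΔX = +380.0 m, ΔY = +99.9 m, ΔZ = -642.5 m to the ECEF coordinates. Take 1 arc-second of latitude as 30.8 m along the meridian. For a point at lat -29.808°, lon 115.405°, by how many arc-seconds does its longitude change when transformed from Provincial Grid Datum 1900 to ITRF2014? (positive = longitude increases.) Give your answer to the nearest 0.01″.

Δλ = -14.45″

sin φ = -0.497095, cos φ = 0.867696, sin λ = 0.903298, cos λ = -0.429014.
East component: ΔE = −sin λ·ΔX + cos λ·ΔY = −(0.903298)(380.0) + (-0.429014)(99.9) = -386.11 m.
1° of latitude spans 3600 × 30.80 = 110880 m; at latitude φ, 1° of longitude spans that × cos φ = 96210.1 m, so Δλ = -386.11 / 96210.1 × 3600 = -14.448″.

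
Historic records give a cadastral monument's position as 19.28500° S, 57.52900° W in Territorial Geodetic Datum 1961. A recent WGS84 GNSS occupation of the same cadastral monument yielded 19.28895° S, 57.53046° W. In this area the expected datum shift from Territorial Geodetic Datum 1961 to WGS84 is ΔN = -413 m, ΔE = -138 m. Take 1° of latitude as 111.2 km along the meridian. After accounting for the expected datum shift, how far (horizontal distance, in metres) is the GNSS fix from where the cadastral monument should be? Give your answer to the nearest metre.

Observed coordinate differences: Δφ = -0.00395°, Δλ = -0.00146°.
Converting to metres (1° lat = 111200 m, cos φ = 0.943887): observed ΔN = -439.2 m, observed ΔE = -153.2 m.
Subtracting the expected shift leaves a residual of -439.2 − (-413) = -26.2 m north and -153.2 − (-138) = -15.2 m east.
Residual distance = √((-26.2)² + (-15.2)²) = 30.3 m.

30 m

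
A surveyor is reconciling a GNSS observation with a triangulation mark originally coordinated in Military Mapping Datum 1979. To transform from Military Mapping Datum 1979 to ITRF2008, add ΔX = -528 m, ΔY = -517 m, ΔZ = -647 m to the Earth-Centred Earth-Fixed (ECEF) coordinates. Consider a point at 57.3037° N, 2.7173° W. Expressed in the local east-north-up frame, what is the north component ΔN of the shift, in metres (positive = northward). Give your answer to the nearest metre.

At φ = 57.3037°, λ = -2.7173°: sin φ = 0.841546, cos φ = 0.540186, sin λ = -0.047408, cos λ = 0.998876.
ΔN = −sin φ cos λ·ΔX − sin φ sin λ·ΔY + cos φ·ΔZ = −(0.841546)(0.998876)(-528) − (0.841546)(-0.047408)(-517) + (0.540186)(-647) = 73.71 m.

ΔN = 74 m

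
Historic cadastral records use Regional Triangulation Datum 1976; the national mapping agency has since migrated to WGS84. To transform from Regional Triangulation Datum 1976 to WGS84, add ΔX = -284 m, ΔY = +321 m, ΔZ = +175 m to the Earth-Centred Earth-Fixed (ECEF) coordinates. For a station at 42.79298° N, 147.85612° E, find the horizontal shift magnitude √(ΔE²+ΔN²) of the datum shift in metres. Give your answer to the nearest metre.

At φ = 42.79298°, λ = 147.85612°: sin φ = 0.679351, cos φ = 0.733813, sin λ = 0.532047, cos λ = -0.846715.
ΔE = −sin λ·ΔX + cos λ·ΔY = −(0.532047)·(-284) + (-0.846715)·(321) = -120.69 m.
ΔN = −sin φ cos λ·ΔX − sin φ sin λ·ΔY + cos φ·ΔZ = −(0.679351)(-0.846715)(-284) − (0.679351)(0.532047)(321) + (0.733813)(175) = -150.97 m.
Horizontal magnitude = √(ΔE² + ΔN²) = √((-120.69)² + (-150.97)²) = 193.28 m.

193 m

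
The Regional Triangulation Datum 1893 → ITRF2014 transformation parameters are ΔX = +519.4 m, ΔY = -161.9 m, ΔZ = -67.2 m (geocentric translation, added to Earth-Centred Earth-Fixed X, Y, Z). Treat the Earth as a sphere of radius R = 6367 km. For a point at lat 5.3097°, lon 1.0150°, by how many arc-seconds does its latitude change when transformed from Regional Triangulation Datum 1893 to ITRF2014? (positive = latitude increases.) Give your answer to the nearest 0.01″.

Δφ = -3.72″

sin φ = 0.092539, cos φ = 0.995709, sin λ = 0.017714, cos λ = 0.999843.
North component: ΔN = −sin φ cos λ·ΔX − sin φ sin λ·ΔY + cos φ·ΔZ = −(0.092539)(0.999843)(519.4) − (0.092539)(0.017714)(-161.9) + (0.995709)(-67.2) = -114.70 m.
1° of latitude spans πR/180 = 111125 m, so Δφ = -114.70 / 111125 × 3600 = -3.716″.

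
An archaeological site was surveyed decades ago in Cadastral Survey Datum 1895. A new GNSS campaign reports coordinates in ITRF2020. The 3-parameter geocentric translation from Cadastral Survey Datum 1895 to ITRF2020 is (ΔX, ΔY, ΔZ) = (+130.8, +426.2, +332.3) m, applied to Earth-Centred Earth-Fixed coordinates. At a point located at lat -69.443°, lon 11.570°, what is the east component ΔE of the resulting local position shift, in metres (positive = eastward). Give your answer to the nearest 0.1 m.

ΔE = 391.3 m

At φ = -69.443°, λ = 11.570°: sin φ = -0.936323, cos φ = 0.351139, sin λ = 0.200565, cos λ = 0.979680.
ΔE = −sin λ·ΔX + cos λ·ΔY = −(0.200565)·(130.8) + (0.979680)·(426.2) = 391.31 m.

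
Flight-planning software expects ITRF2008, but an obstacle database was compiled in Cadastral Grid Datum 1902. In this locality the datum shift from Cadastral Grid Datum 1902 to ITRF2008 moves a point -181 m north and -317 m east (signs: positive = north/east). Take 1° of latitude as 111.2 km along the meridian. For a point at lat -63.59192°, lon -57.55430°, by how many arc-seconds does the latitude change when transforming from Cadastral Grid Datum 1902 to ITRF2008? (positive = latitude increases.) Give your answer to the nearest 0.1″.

Δφ = -5.9″

1° of latitude = 111.2 km, so Δφ = -181.0 / 111200 = -0.0016277° = -5.860″.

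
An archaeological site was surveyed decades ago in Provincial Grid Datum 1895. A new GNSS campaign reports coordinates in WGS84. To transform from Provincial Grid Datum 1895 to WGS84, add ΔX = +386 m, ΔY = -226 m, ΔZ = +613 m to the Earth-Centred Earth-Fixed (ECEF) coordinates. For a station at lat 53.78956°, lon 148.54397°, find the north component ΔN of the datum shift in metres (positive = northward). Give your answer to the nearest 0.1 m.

ΔN = 723.0 m

At φ = 53.78956°, λ = 148.54397°: sin φ = 0.806853, cos φ = 0.590753, sin λ = 0.521844, cos λ = -0.853041.
ΔN = −sin φ cos λ·ΔX − sin φ sin λ·ΔY + cos φ·ΔZ = −(0.806853)(-0.853041)(386) − (0.806853)(0.521844)(-226) + (0.590753)(613) = 722.96 m.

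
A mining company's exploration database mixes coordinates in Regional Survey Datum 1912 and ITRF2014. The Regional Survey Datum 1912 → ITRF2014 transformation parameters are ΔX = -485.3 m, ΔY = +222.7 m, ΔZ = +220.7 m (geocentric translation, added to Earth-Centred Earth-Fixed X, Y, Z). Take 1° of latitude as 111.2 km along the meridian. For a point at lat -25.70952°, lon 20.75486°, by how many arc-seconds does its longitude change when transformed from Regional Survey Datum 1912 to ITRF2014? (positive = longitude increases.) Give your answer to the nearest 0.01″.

Δλ = 13.66″

sin φ = -0.433809, cos φ = 0.901005, sin λ = 0.354370, cos λ = 0.935105.
East component: ΔE = −sin λ·ΔX + cos λ·ΔY = −(0.354370)(-485.3) + (0.935105)(222.7) = 380.22 m.
1° of latitude spans 111200 m; at latitude φ, 1° of longitude spans that × cos φ = 100191.8 m, so Δλ = 380.22 / 100191.8 × 3600 = 13.662″.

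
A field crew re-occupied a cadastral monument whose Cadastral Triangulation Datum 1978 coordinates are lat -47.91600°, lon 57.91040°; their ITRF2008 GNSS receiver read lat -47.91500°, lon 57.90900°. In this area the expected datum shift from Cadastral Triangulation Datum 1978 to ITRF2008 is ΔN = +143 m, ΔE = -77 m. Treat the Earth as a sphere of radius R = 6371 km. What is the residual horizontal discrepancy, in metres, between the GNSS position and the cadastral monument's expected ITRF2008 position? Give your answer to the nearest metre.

Observed coordinate differences: Δφ = +0.00100°, Δλ = -0.00140°.
Converting to metres (1° lat = 111195 m, cos φ = 0.670219): observed ΔN = 111.2 m, observed ΔE = -104.3 m.
Subtracting the expected shift leaves a residual of 111.2 − (143) = -31.8 m north and -104.3 − (-77) = -27.3 m east.
Residual distance = √((-31.8)² + (-27.3)²) = 41.9 m.

42 m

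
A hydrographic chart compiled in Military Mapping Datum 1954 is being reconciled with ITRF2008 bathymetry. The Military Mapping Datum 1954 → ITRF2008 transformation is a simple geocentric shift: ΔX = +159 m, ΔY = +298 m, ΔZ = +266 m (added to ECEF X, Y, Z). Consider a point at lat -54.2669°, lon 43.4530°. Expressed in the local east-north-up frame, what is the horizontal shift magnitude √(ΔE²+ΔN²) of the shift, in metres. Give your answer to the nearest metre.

429 m

The local east axis at (φ, λ) is (−sin λ, cos λ, 0), so ΔE = −sin(43.4530°)·159 + cos(43.4530°)·298 = 106.98 m.
The local north axis is (−sin φ cos λ, −sin φ sin λ, cos φ), giving ΔN = 93.695 + 166.369 + 155.347 = 415.41 m.
Horizontal magnitude = √(ΔE² + ΔN²) = √(106.98² + 415.41²) = 428.96 m.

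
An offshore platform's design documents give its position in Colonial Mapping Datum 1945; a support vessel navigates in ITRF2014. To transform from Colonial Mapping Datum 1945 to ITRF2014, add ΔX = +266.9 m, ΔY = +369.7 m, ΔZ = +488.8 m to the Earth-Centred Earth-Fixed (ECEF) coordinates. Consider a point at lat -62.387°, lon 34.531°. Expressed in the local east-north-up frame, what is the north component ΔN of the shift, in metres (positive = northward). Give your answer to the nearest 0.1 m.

At φ = -62.387°, λ = 34.531°: sin φ = -0.886098, cos φ = 0.463497, sin λ = 0.566852, cos λ = 0.823820.
ΔN = −sin φ cos λ·ΔX − sin φ sin λ·ΔY + cos φ·ΔZ = −(-0.886098)(0.823820)(266.9) − (-0.886098)(0.566852)(369.7) + (0.463497)(488.8) = 607.09 m.

ΔN = 607.1 m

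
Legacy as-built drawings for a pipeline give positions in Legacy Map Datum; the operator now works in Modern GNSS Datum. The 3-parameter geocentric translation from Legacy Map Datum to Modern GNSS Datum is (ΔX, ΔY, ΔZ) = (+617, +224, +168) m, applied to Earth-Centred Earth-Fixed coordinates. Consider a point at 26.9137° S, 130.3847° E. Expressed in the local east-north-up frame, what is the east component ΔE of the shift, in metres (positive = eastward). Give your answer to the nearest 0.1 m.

The local east axis at (φ, λ) is (−sin λ, cos λ, 0), so ΔE = −sin(130.3847°)·617 + cos(130.3847°)·224 = -615.11 m.

ΔE = -615.1 m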